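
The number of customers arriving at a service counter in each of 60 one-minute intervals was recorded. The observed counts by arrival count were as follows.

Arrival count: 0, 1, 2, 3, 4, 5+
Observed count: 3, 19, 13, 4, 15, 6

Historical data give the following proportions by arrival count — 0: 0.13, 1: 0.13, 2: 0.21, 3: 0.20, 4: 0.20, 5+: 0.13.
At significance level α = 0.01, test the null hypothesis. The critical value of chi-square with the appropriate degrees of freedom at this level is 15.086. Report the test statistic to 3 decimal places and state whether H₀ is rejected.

Expected counts E_i = n·p_i: 60×0.13 = 7.8, 60×0.13 = 7.8, 60×0.21 = 12.6, 60×0.20 = 12, 60×0.20 = 12, 60×0.13 = 7.8.
χ² = (3−7.8)²/7.8 + (19−7.8)²/7.8 + (13−12.6)²/12.6 + (4−12)²/12 + (15−12)²/12 + (6−7.8)²/7.8
   = 2.9538 + 16.0821 + 0.0127 + 5.3333 + 0.7500 + 0.4154
Sum = 25.547
df = 5. Since 25.547 > 15.086, we reject H₀.

25.547; reject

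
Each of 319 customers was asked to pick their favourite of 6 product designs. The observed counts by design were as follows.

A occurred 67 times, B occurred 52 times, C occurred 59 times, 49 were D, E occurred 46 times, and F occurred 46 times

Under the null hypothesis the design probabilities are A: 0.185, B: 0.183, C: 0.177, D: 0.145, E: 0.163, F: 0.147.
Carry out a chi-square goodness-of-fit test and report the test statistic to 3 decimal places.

Expected counts E_i = n·p_i: 319×0.185 = 59.015, 319×0.183 = 58.377, 319×0.177 = 56.463, 319×0.145 = 46.255, 319×0.163 = 51.997, 319×0.147 = 46.893.
A: (67 − 59.015)²/59.015 = 63.760225/59.015 = 1.0804
B: (52 − 58.377)²/58.377 = 40.666129/58.377 = 0.6966
C: (59 − 56.463)²/56.463 = 6.436369/56.463 = 0.1140
D: (49 − 46.255)²/46.255 = 7.535025/46.255 = 0.1629
E: (46 − 51.997)²/51.997 = 35.964009/51.997 = 0.6917
F: (46 − 46.893)²/46.893 = 0.797449/46.893 = 0.0170
Sum = 2.763

2.763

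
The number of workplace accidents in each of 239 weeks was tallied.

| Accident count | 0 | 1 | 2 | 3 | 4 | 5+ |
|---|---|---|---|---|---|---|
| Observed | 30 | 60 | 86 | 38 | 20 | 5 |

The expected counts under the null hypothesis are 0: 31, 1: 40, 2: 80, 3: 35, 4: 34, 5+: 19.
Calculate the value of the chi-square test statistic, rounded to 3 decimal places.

26.820

cat         O        E   (O−E)²/E
0          30       31     0.0323
1          60       40    10.0000
2          86       80     0.4500
3          38       35     0.2571
4          20       34     5.7647
5+          5       19    10.3158
Sum = 26.820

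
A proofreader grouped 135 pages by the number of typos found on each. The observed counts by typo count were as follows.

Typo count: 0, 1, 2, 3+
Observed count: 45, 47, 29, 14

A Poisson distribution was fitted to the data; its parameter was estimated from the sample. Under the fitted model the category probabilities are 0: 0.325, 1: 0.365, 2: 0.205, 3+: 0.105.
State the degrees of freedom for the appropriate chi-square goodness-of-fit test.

There are k = 4 categories and 1 parameter estimated from the data, so df = 4 − 1 − 1 = 2.

2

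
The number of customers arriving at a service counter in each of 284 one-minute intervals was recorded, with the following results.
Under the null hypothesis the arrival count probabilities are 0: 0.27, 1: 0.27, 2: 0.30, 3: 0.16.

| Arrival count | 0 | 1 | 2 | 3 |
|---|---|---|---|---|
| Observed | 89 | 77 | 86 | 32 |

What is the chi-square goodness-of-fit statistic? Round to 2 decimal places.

Expected counts E_i = n·p_i: 284×0.27 = 76.68, 284×0.27 = 76.68, 284×0.30 = 85.2, 284×0.16 = 45.44.
0: (89 − 76.68)²/76.68 = 151.7824/76.68 = 1.979
1: (77 − 76.68)²/76.68 = 0.1024/76.68 = 0.001
2: (86 − 85.2)²/85.2 = 0.64/85.2 = 0.008
3: (32 − 45.44)²/45.44 = 180.6336/45.44 = 3.975
Sum = 5.96

5.96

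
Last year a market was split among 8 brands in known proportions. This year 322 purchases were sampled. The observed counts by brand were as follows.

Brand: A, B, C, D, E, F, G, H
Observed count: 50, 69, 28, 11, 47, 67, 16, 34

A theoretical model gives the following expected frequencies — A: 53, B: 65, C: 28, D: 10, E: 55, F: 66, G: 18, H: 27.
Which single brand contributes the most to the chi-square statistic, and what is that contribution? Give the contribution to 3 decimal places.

H, 1.815

cat         O        E   (O−E)²/E
A          50       53     0.1698
B          69       65     0.2462
C          28       28     0.0000
D          11       10     0.1000
E          47       55     1.1636
F          67       66     0.0152
G          16       18     0.2222
H          34       27     1.8148
The largest term is for H: 1.815.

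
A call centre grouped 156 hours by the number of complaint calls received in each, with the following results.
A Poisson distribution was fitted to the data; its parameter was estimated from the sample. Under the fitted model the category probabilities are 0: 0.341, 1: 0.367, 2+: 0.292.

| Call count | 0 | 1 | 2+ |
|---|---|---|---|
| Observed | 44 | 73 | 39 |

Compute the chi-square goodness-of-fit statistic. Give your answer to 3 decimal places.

Expected counts E_i = n·p_i: 156×0.341 = 53.196, 156×0.367 = 57.252, 156×0.292 = 45.552.
0: (44 − 53.196)²/53.196 = 84.566416/53.196 = 1.5897
1: (73 − 57.252)²/57.252 = 247.999504/57.252 = 4.3317
2+: (39 − 45.552)²/45.552 = 42.928704/45.552 = 0.9424
Sum = 6.864

6.864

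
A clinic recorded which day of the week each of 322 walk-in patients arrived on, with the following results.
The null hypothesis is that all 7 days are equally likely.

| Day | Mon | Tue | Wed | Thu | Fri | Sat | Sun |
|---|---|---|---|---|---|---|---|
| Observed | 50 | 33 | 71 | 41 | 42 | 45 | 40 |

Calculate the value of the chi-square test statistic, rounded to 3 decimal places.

Under H₀ each category has probability 1/7, so each expected count is 322/7 = 46.
χ² = (50−46)²/46 + (33−46)²/46 + (71−46)²/46 + (41−46)²/46 + (42−46)²/46 + (45−46)²/46 + (40−46)²/46
   = 0.3478 + 3.6739 + 13.5870 + 0.5435 + 0.3478 + 0.0217 + 0.7826
Sum = 19.304

19.304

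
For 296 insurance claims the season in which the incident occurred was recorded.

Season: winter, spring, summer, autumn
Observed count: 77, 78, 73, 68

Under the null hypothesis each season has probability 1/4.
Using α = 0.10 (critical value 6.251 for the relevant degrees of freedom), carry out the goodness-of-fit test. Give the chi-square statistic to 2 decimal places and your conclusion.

Under H₀ each category has probability 1/4, so each expected count is 296/4 = 74.
χ² = (77−74)²/74 + (78−74)²/74 + (73−74)²/74 + (68−74)²/74
   = 0.122 + 0.216 + 0.014 + 0.486
Sum = 0.84
df = 3. Since 0.84 < 6.251, we do not reject H₀.

0.84; do not reject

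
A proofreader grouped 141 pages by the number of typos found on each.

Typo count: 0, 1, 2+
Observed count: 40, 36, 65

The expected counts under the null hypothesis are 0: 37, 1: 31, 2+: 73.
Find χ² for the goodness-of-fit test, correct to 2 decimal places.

1.93

0: (40 − 37)²/37 = 9/37 = 0.243
1: (36 − 31)²/31 = 25/31 = 0.806
2+: (65 − 73)²/73 = 64/73 = 0.877
Sum = 1.93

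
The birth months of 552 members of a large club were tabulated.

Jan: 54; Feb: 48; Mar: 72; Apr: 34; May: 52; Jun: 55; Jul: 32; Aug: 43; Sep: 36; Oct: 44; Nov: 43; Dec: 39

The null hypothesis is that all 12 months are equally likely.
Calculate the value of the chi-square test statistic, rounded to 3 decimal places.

Expected count for each of the 12 categories: 552/12 = 46.
Jan: (54 − 46)²/46 = 64/46 = 1.3913
Feb: (48 − 46)²/46 = 4/46 = 0.0870
Mar: (72 − 46)²/46 = 676/46 = 14.6957
Apr: (34 − 46)²/46 = 144/46 = 3.1304
May: (52 − 46)²/46 = 36/46 = 0.7826
Jun: (55 − 46)²/46 = 81/46 = 1.7609
Jul: (32 − 46)²/46 = 196/46 = 4.2609
Aug: (43 − 46)²/46 = 9/46 = 0.1957
Sep: (36 − 46)²/46 = 100/46 = 2.1739
Oct: (44 − 46)²/46 = 4/46 = 0.0870
Nov: (43 − 46)²/46 = 9/46 = 0.1957
Dec: (39 − 46)²/46 = 49/46 = 1.0652
Sum = 29.826

29.826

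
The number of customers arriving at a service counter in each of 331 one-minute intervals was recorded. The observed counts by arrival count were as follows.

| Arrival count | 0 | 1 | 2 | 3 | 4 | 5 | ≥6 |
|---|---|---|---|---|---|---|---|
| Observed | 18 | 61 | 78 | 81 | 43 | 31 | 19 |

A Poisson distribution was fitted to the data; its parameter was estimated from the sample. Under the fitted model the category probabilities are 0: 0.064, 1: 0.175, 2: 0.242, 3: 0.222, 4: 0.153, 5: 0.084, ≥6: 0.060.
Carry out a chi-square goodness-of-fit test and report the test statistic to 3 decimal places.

Expected counts E_i = n·p_i: 331×0.064 = 21.184, 331×0.175 = 57.925, 331×0.242 = 80.102, 331×0.222 = 73.482, 331×0.153 = 50.643, 331×0.084 = 27.804, 331×0.060 = 19.86.
χ² = (18−21.184)²/21.184 + (61−57.925)²/57.925 + (78−80.102)²/80.102 + (81−73.482)²/73.482 + (43−50.643)²/50.643 + (31−27.804)²/27.804 + (19−19.86)²/19.86
   = 0.4786 + 0.1632 + 0.0552 + 0.7692 + 1.1535 + 0.3674 + 0.0372
Sum = 3.024

3.024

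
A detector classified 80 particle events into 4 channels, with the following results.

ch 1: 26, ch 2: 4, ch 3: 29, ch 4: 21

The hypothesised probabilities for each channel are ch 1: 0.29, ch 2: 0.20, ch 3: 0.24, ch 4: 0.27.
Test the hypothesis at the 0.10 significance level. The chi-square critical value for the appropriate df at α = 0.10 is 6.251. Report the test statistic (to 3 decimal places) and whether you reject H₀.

Expected counts E_i = n·p_i: 80×0.29 = 23.2, 80×0.20 = 16, 80×0.24 = 19.2, 80×0.27 = 21.6.
cat         O        E   (O−E)²/E
ch 1       26     23.2     0.3379
ch 2        4       16     9.0000
ch 3       29     19.2     5.0021
ch 4       21     21.6     0.0167
Sum = 14.357
df = 3. Since 14.357 > 6.251, we reject H₀.

14.357; reject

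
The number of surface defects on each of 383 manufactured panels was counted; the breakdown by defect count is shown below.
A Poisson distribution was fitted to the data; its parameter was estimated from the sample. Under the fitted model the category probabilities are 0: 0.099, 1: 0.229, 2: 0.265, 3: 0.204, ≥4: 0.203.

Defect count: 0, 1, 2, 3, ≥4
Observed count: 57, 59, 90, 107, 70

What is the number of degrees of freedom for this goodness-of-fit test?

3

There are k = 5 categories and 1 parameter estimated from the data, so df = 5 − 1 − 1 = 3.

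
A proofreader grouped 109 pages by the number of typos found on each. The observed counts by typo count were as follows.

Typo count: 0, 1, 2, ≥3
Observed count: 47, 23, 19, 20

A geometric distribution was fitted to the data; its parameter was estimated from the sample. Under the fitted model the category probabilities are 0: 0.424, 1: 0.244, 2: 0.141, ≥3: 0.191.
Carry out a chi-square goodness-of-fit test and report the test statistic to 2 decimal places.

1.39

Expected counts E_i = n·p_i: 109×0.424 = 46.216, 109×0.244 = 26.596, 109×0.141 = 15.369, 109×0.191 = 20.819.
χ² = (47−46.216)²/46.216 + (23−26.596)²/26.596 + (19−15.369)²/15.369 + (20−20.819)²/20.819
   = 0.013 + 0.486 + 0.858 + 0.032
Sum = 1.39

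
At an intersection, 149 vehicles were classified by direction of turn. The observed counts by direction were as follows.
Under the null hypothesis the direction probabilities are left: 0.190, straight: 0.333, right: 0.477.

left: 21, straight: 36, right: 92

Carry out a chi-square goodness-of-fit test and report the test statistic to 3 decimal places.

Expected counts E_i = n·p_i: 149×0.190 = 28.31, 149×0.333 = 49.617, 149×0.477 = 71.073.
χ² = (21−28.31)²/28.31 + (36−49.617)²/49.617 + (92−71.073)²/71.073
   = 1.8875 + 3.7371 + 6.1618
Sum = 11.786

11.786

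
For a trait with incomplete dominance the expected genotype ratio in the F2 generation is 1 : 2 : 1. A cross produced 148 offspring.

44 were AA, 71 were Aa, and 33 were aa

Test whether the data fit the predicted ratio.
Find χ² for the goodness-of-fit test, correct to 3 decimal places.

1.878

Ratio total = 4. Expected counts: 148×1/4 = 37, 148×2/4 = 74, 148×1/4 = 37.
AA: (44 − 37)²/37 = 49/37 = 1.3243
Aa: (71 − 74)²/74 = 9/74 = 0.1216
aa: (33 − 37)²/37 = 16/37 = 0.4324
Sum = 1.878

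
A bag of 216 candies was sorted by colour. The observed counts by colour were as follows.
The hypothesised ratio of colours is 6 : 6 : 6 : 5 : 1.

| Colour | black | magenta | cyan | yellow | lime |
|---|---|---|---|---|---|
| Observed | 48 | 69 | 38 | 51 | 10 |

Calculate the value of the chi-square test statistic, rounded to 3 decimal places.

10.485

Ratio total = 24. Expected counts: 216×6/24 = 54, 216×6/24 = 54, 216×6/24 = 54, 216×5/24 = 45, 216×1/24 = 9.
black: (48 − 54)²/54 = 36/54 = 0.6667
magenta: (69 − 54)²/54 = 225/54 = 4.1667
cyan: (38 − 54)²/54 = 256/54 = 4.7407
yellow: (51 − 45)²/45 = 36/45 = 0.8000
lime: (10 − 9)²/9 = 1/9 = 0.1111
Sum = 10.485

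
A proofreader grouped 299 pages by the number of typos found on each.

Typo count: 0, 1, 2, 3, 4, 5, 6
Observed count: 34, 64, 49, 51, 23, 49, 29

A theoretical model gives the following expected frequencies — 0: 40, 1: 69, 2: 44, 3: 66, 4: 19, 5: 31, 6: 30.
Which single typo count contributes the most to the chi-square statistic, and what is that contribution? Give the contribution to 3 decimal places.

5, 10.452

0: (34 − 40)²/40 = 36/40 = 0.9000
1: (64 − 69)²/69 = 25/69 = 0.3623
2: (49 − 44)²/44 = 25/44 = 0.5682
3: (51 − 66)²/66 = 225/66 = 3.4091
4: (23 − 19)²/19 = 16/19 = 0.8421
5: (49 − 31)²/31 = 324/31 = 10.4516
6: (29 − 30)²/30 = 1/30 = 0.0333
The largest term is for 5: 10.452.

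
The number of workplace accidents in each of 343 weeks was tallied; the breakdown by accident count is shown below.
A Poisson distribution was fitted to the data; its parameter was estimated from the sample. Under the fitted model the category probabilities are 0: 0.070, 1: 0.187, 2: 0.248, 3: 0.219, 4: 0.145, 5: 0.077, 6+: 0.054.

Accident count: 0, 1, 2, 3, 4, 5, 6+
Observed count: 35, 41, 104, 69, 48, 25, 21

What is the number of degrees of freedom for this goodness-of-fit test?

There are k = 7 categories and 1 parameter estimated from the data, so df = 7 − 1 − 1 = 5.

5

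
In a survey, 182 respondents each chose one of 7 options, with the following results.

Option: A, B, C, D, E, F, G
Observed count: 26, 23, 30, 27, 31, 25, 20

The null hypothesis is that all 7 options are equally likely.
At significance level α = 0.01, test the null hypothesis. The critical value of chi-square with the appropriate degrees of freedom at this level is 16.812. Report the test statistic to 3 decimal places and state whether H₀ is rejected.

3.385; do not reject

Expected count for each of the 7 categories: 182/7 = 26.
A: (26 − 26)²/26 = 0/26 = 0.0000
B: (23 − 26)²/26 = 9/26 = 0.3462
C: (30 − 26)²/26 = 16/26 = 0.6154
D: (27 − 26)²/26 = 1/26 = 0.0385
E: (31 − 26)²/26 = 25/26 = 0.9615
F: (25 − 26)²/26 = 1/26 = 0.0385
G: (20 − 26)²/26 = 36/26 = 1.3846
Sum = 3.385
df = 6. Since 3.385 < 16.812, we do not reject H₀.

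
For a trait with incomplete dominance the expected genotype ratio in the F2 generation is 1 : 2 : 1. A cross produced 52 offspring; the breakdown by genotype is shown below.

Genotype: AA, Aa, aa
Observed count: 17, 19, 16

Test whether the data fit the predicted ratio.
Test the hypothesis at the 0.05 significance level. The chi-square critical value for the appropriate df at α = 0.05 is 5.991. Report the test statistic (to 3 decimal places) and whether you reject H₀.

Ratio total = 4. Expected counts: 52×1/4 = 13, 52×2/4 = 26, 52×1/4 = 13.
χ² = (17−13)²/13 + (19−26)²/26 + (16−13)²/13
   = 1.2308 + 1.8846 + 0.6923
Sum = 3.808
df = 2. Since 3.808 < 5.991, we do not reject H₀.

3.808; do not reject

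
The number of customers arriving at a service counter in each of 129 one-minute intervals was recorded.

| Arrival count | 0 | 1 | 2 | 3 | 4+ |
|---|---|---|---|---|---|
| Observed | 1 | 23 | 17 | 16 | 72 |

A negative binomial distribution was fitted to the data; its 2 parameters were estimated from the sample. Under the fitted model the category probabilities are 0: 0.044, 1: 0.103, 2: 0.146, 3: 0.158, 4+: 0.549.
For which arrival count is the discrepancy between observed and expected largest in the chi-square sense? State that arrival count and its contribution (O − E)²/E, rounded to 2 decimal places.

Expected counts E_i = n·p_i: 129×0.044 = 5.676, 129×0.103 = 13.287, 129×0.146 = 18.834, 129×0.158 = 20.382, 129×0.549 = 70.821.
0: (1 − 5.676)²/5.676 = 21.864976/5.676 = 3.852
1: (23 − 13.287)²/13.287 = 94.342369/13.287 = 7.100
2: (17 − 18.834)²/18.834 = 3.363556/18.834 = 0.179
3: (16 − 20.382)²/20.382 = 19.201924/20.382 = 0.942
4+: (72 − 70.821)²/70.821 = 1.390041/70.821 = 0.020
The largest term is for 1: 7.10.

1, 7.10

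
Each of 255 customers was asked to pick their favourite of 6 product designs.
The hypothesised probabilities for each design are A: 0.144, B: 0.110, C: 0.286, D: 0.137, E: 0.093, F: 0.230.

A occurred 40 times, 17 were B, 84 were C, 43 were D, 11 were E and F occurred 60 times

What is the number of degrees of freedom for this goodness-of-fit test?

There are k = 6 categories and no parameters were estimated from the data, so df = 6 − 1 = 5.

5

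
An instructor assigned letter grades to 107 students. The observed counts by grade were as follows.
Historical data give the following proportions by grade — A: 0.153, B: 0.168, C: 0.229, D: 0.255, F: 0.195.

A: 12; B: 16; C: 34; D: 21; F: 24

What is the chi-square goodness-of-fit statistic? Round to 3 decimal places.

6.984

Expected counts E_i = n·p_i: 107×0.153 = 16.371, 107×0.168 = 17.976, 107×0.229 = 24.503, 107×0.255 = 27.285, 107×0.195 = 20.865.
A: (12 − 16.371)²/16.371 = 19.105641/16.371 = 1.1670
B: (16 − 17.976)²/17.976 = 3.904576/17.976 = 0.2172
C: (34 − 24.503)²/24.503 = 90.193009/24.503 = 3.6809
D: (21 − 27.285)²/27.285 = 39.501225/27.285 = 1.4477
F: (24 − 20.865)²/20.865 = 9.828225/20.865 = 0.4710
Sum = 6.984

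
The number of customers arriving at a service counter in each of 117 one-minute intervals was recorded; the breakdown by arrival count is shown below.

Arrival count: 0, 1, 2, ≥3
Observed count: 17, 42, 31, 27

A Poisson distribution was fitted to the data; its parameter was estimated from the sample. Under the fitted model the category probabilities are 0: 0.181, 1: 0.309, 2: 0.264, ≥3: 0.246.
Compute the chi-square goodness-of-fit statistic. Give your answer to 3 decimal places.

1.880

Expected counts E_i = n·p_i: 117×0.181 = 21.177, 117×0.309 = 36.153, 117×0.264 = 30.888, 117×0.246 = 28.782.
χ² = (17−21.177)²/21.177 + (42−36.153)²/36.153 + (31−30.888)²/30.888 + (27−28.782)²/28.782
   = 0.8239 + 0.9456 + 0.0004 + 0.1103
Sum = 1.880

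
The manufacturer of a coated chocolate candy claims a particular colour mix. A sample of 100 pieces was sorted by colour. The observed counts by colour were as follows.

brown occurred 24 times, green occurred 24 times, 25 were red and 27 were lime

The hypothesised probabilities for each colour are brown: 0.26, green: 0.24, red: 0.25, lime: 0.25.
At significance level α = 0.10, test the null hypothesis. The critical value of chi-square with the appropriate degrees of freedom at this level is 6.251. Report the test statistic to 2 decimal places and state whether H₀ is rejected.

Expected counts E_i = n·p_i: 100×0.26 = 26, 100×0.24 = 24, 100×0.25 = 25, 100×0.25 = 25.
brown: (24 − 26)²/26 = 4/26 = 0.154
green: (24 − 24)²/24 = 0/24 = 0.000
red: (25 − 25)²/25 = 0/25 = 0.000
lime: (27 − 25)²/25 = 4/25 = 0.160
Sum = 0.31
df = 3. Since 0.31 < 6.251, we do not reject H₀.

0.31; do not reject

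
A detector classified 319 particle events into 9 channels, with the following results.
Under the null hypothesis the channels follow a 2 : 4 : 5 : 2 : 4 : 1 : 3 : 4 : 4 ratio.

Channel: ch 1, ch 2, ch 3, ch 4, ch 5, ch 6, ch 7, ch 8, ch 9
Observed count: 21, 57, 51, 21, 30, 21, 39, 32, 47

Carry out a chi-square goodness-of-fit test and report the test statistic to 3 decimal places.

Ratio total = 29. Expected counts: 319×2/29 = 22, 319×4/29 = 44, 319×5/29 = 55, 319×2/29 = 22, 319×4/29 = 44, 319×1/29 = 11, 319×3/29 = 33, 319×4/29 = 44, 319×4/29 = 44.
cat         O        E   (O−E)²/E
ch 1       21       22     0.0455
ch 2       57       44     3.8409
ch 3       51       55     0.2909
ch 4       21       22     0.0455
ch 5       30       44     4.4545
ch 6       21       11     9.0909
ch 7       39       33     1.0909
ch 8       32       44     3.2727
ch 9       47       44     0.2045
Sum = 22.336

22.336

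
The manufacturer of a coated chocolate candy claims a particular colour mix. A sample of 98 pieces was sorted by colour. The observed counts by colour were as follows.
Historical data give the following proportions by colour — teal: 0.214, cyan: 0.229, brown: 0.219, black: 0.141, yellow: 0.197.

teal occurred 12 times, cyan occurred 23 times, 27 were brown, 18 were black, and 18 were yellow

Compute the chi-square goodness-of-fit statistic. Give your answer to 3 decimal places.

Expected counts E_i = n·p_i: 98×0.214 = 20.972, 98×0.229 = 22.442, 98×0.219 = 21.462, 98×0.141 = 13.818, 98×0.197 = 19.306.
cat         O        E   (O−E)²/E
teal       12   20.972     3.8383
cyan       23   22.442     0.0139
brown      27   21.462     1.4290
black      18   13.818     1.2657
yellow     18   19.306     0.0883
Sum = 6.635

6.635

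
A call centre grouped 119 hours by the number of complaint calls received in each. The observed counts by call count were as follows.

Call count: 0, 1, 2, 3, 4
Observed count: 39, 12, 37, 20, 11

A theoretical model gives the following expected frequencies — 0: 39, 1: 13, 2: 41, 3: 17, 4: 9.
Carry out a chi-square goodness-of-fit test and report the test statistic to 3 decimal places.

χ² = (39−39)²/39 + (12−13)²/13 + (37−41)²/41 + (20−17)²/17 + (11−9)²/9
   = 0.0000 + 0.0769 + 0.3902 + 0.5294 + 0.4444
Sum = 1.441

1.441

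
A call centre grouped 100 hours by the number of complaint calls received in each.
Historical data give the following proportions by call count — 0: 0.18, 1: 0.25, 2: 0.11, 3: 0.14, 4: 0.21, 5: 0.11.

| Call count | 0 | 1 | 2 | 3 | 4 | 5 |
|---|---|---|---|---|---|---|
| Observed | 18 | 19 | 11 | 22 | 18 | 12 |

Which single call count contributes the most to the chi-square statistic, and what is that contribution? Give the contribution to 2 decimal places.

3, 4.57

Expected counts E_i = n·p_i: 100×0.18 = 18, 100×0.25 = 25, 100×0.11 = 11, 100×0.14 = 14, 100×0.21 = 21, 100×0.11 = 11.
cat         O        E   (O−E)²/E
0          18       18      0.000
1          19       25      1.440
2          11       11      0.000
3          22       14      4.571
4          18       21      0.429
5          12       11      0.091
The largest term is for 3: 4.57.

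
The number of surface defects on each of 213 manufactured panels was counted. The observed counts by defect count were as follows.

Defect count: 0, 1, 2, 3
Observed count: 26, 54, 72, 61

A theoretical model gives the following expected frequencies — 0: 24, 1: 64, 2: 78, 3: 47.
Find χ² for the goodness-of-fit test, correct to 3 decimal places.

cat         O        E   (O−E)²/E
0          26       24     0.1667
1          54       64     1.5625
2          72       78     0.4615
3          61       47     4.1702
Sum = 6.361

6.361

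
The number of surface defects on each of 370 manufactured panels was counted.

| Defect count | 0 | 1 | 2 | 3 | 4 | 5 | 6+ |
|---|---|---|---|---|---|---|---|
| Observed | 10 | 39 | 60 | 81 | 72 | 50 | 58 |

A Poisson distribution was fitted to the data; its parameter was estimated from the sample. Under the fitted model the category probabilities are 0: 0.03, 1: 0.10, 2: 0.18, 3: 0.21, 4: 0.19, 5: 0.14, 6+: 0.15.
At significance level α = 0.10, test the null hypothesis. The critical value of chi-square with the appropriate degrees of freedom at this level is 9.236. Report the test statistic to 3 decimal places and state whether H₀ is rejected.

1.228; do not reject

Expected counts E_i = n·p_i: 370×0.03 = 11.1, 370×0.10 = 37, 370×0.18 = 66.6, 370×0.21 = 77.7, 370×0.19 = 70.3, 370×0.14 = 51.8, 370×0.15 = 55.5.
χ² = (10−11.1)²/11.1 + (39−37)²/37 + (60−66.6)²/66.6 + (81−77.7)²/77.7 + (72−70.3)²/70.3 + (50−51.8)²/51.8 + (58−55.5)²/55.5
   = 0.1090 + 0.1081 + 0.6541 + 0.1402 + 0.0411 + 0.0625 + 0.1126
Sum = 1.228
df = 5. Since 1.228 < 9.236, we do not reject H₀.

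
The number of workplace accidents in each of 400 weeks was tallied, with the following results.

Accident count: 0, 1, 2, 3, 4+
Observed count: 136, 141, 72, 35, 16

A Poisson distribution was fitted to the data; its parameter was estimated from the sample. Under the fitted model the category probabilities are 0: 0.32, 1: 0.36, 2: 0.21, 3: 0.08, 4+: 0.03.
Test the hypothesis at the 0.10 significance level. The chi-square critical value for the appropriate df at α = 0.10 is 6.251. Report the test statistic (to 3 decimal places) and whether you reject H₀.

3.891; do not reject

Expected counts E_i = n·p_i: 400×0.32 = 128, 400×0.36 = 144, 400×0.21 = 84, 400×0.08 = 32, 400×0.03 = 12.
cat         O        E   (O−E)²/E
0         136      128     0.5000
1         141      144     0.0625
2          72       84     1.7143
3          35       32     0.2813
4+         16       12     1.3333
Sum = 3.891
df = 3. Since 3.891 < 6.251, we do not reject H₀.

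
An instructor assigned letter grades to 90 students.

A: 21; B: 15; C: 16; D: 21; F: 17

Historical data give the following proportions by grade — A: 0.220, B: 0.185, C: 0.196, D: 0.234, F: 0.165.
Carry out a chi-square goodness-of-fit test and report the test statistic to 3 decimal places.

0.700

Expected counts E_i = n·p_i: 90×0.220 = 19.8, 90×0.185 = 16.65, 90×0.196 = 17.64, 90×0.234 = 21.06, 90×0.165 = 14.85.
A: (21 − 19.8)²/19.8 = 1.44/19.8 = 0.0727
B: (15 − 16.65)²/16.65 = 2.7225/16.65 = 0.1635
C: (16 − 17.64)²/17.64 = 2.6896/17.64 = 0.1525
D: (21 − 21.06)²/21.06 = 0.0036/21.06 = 0.0002
F: (17 − 14.85)²/14.85 = 4.6225/14.85 = 0.3113
Sum = 0.700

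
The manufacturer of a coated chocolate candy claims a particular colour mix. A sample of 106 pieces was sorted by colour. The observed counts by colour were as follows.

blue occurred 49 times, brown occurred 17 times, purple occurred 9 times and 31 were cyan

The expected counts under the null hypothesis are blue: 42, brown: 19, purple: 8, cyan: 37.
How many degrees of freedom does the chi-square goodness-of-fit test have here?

There are k = 4 categories and no parameters were estimated from the data, so df = 4 − 1 = 3.

3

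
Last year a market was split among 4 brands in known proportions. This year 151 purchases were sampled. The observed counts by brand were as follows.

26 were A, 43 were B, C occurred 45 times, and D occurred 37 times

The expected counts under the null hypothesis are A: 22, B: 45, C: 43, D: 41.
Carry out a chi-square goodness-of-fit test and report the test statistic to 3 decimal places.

A: (26 − 22)²/22 = 16/22 = 0.7273
B: (43 − 45)²/45 = 4/45 = 0.0889
C: (45 − 43)²/43 = 4/43 = 0.0930
D: (37 − 41)²/41 = 16/41 = 0.3902
Sum = 1.299

1.299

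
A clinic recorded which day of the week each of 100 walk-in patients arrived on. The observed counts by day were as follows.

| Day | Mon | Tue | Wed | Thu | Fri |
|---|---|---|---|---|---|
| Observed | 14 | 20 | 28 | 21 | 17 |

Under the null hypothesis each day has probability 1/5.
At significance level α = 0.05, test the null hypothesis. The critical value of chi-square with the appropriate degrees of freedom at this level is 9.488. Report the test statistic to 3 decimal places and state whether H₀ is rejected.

Under H₀ each category has probability 1/5, so each expected count is 100/5 = 20.
Mon: (14 − 20)²/20 = 36/20 = 1.8000
Tue: (20 − 20)²/20 = 0/20 = 0.0000
Wed: (28 − 20)²/20 = 64/20 = 3.2000
Thu: (21 − 20)²/20 = 1/20 = 0.0500
Fri: (17 − 20)²/20 = 9/20 = 0.4500
Sum = 5.500
df = 4. Since 5.500 < 9.488, we do not reject H₀.

5.500; do not reject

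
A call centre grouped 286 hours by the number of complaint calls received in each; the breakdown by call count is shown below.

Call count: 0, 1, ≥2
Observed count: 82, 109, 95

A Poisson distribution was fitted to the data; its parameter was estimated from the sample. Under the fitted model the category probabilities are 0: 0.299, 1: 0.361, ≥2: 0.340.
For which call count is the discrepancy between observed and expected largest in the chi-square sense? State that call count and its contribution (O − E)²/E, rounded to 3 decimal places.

Expected counts E_i = n·p_i: 286×0.299 = 85.514, 286×0.361 = 103.246, 286×0.340 = 97.24.
cat         O        E   (O−E)²/E
0          82   85.514     0.1444
1         109  103.246     0.3207
≥2         95    97.24     0.0516
The largest term is for 1: 0.321.

1, 0.321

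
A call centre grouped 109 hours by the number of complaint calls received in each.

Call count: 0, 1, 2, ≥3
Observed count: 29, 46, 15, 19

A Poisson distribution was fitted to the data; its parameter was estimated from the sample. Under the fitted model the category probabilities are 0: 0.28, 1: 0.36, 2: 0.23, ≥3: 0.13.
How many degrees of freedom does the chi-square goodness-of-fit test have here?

2

There are k = 4 categories and 1 parameter estimated from the data, so df = 4 − 1 − 1 = 2.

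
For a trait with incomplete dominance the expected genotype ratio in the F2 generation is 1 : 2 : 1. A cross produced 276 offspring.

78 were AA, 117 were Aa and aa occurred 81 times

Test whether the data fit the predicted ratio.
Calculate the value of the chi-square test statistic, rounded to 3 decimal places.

6.457

Ratio total = 4. Expected counts: 276×1/4 = 69, 276×2/4 = 138, 276×1/4 = 69.
cat         O        E   (O−E)²/E
AA         78       69     1.1739
Aa        117      138     3.1957
aa         81       69     2.0870
Sum = 6.457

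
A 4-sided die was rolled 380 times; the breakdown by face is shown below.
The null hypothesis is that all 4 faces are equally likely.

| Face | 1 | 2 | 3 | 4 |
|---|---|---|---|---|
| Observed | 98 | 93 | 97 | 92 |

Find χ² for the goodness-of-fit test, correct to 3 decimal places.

0.274

Expected count for each of the 4 categories: 380/4 = 95.
cat         O        E   (O−E)²/E
1          98       95     0.0947
2          93       95     0.0421
3          97       95     0.0421
4          92       95     0.0947
Sum = 0.274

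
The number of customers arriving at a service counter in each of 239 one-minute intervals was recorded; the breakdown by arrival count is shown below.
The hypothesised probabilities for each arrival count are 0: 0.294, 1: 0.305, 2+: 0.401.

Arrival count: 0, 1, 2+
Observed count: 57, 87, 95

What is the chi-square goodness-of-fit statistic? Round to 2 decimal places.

Expected counts E_i = n·p_i: 239×0.294 = 70.266, 239×0.305 = 72.895, 239×0.401 = 95.839.
cat         O        E   (O−E)²/E
0          57   70.266      2.505
1          87   72.895      2.729
2+         95   95.839      0.007
Sum = 5.24

5.24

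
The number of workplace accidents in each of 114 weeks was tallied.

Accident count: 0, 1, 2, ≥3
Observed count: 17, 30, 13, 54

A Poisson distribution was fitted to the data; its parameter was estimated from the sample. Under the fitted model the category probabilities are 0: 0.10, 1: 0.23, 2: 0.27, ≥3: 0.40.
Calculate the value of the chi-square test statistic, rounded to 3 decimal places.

15.114

Expected counts E_i = n·p_i: 114×0.10 = 11.4, 114×0.23 = 26.22, 114×0.27 = 30.78, 114×0.40 = 45.6.
cat         O        E   (O−E)²/E
0          17     11.4     2.7509
1          30    26.22     0.5449
2          13    30.78    10.2706
≥3         54     45.6     1.5474
Sum = 15.114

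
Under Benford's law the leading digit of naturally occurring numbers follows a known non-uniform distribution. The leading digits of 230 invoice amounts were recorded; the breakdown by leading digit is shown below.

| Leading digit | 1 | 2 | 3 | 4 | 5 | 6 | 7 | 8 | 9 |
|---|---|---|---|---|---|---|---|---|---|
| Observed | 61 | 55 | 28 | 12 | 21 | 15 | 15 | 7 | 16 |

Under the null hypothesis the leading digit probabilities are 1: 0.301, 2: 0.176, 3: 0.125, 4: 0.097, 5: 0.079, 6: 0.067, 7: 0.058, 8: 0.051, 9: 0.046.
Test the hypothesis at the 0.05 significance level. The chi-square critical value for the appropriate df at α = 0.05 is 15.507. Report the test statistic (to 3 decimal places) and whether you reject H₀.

16.313; reject

Expected counts E_i = n·p_i: 230×0.301 = 69.23, 230×0.176 = 40.48, 230×0.125 = 28.75, 230×0.097 = 22.31, 230×0.079 = 18.17, 230×0.067 = 15.41, 230×0.058 = 13.34, 230×0.051 = 11.73, 230×0.046 = 10.58.
χ² = (61−69.23)²/69.23 + (55−40.48)²/40.48 + (28−28.75)²/28.75 + (12−22.31)²/22.31 + (21−18.17)²/18.17 + (15−15.41)²/15.41 + (15−13.34)²/13.34 + (7−11.73)²/11.73 + (16−10.58)²/10.58
   = 0.9784 + 5.2083 + 0.0196 + 4.7645 + 0.4408 + 0.0109 + 0.2066 + 1.9073 + 2.7766
Sum = 16.313
df = 8. Since 16.313 > 15.507, we reject H₀.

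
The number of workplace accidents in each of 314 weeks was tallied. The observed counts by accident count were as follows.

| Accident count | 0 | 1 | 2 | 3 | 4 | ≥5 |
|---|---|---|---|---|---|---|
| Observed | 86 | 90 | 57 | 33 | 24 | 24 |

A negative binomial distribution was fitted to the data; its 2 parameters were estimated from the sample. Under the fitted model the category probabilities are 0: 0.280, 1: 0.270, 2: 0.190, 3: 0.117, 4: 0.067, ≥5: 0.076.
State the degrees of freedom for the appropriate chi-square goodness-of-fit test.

3

There are k = 6 categories and 2 parameters estimated from the data, so df = 6 − 1 − 2 = 3.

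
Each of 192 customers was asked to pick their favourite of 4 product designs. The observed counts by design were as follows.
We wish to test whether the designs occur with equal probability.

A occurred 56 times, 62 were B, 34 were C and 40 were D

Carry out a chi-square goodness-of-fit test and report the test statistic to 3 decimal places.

10.833

Under H₀ each category has probability 1/4, so each expected count is 192/4 = 48.
cat         O        E   (O−E)²/E
A          56       48     1.3333
B          62       48     4.0833
C          34       48     4.0833
D          40       48     1.3333
Sum = 10.833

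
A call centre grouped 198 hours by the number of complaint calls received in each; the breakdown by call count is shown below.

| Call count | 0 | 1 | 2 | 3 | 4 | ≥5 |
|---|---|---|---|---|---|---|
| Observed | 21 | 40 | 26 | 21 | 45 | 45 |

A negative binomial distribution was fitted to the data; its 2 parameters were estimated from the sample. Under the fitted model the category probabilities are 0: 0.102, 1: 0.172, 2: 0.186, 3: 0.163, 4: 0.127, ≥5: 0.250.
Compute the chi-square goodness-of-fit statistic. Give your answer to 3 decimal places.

Expected counts E_i = n·p_i: 198×0.102 = 20.196, 198×0.172 = 34.056, 198×0.186 = 36.828, 198×0.163 = 32.274, 198×0.127 = 25.146, 198×0.250 = 49.5.
χ² = (21−20.196)²/20.196 + (40−34.056)²/34.056 + (26−36.828)²/36.828 + (21−32.274)²/32.274 + (45−25.146)²/25.146 + (45−49.5)²/49.5
   = 0.0320 + 1.0374 + 3.1836 + 3.9382 + 15.6757 + 0.4091
Sum = 24.276

24.276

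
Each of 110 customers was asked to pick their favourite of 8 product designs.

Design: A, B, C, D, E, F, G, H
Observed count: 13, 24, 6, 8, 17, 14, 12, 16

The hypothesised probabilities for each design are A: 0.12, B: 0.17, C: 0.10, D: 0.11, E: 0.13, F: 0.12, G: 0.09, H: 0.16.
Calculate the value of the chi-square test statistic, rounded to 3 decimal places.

Expected counts E_i = n·p_i: 110×0.12 = 13.2, 110×0.17 = 18.7, 110×0.10 = 11, 110×0.11 = 12.1, 110×0.13 = 14.3, 110×0.12 = 13.2, 110×0.09 = 9.9, 110×0.16 = 17.6.
A: (13 − 13.2)²/13.2 = 0.04/13.2 = 0.0030
B: (24 − 18.7)²/18.7 = 28.09/18.7 = 1.5021
C: (6 − 11)²/11 = 25/11 = 2.2727
D: (8 − 12.1)²/12.1 = 16.81/12.1 = 1.3893
E: (17 − 14.3)²/14.3 = 7.29/14.3 = 0.5098
F: (14 − 13.2)²/13.2 = 0.64/13.2 = 0.0485
G: (12 − 9.9)²/9.9 = 4.41/9.9 = 0.4455
H: (16 − 17.6)²/17.6 = 2.56/17.6 = 0.1455
Sum = 6.316

6.316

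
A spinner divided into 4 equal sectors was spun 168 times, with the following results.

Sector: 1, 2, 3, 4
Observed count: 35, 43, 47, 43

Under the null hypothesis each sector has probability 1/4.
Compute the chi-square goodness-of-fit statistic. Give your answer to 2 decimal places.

1.81

Under H₀ each category has probability 1/4, so each expected count is 168/4 = 42.
χ² = (35−42)²/42 + (43−42)²/42 + (47−42)²/42 + (43−42)²/42
   = 1.167 + 0.024 + 0.595 + 0.024
Sum = 1.81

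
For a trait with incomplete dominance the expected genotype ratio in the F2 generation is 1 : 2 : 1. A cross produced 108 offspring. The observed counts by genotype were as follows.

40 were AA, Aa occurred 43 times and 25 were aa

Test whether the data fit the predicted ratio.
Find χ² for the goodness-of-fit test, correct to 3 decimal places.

8.648

Ratio total = 4. Expected counts: 108×1/4 = 27, 108×2/4 = 54, 108×1/4 = 27.
cat         O        E   (O−E)²/E
AA         40       27     6.2593
Aa         43       54     2.2407
aa         25       27     0.1481
Sum = 8.648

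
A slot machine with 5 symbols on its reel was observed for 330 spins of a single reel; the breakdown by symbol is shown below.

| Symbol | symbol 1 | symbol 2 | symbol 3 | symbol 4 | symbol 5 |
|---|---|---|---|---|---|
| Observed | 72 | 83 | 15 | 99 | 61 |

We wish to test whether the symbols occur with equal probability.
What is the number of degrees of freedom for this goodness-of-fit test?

There are k = 5 categories and no parameters were estimated from the data, so df = 5 − 1 = 4.

4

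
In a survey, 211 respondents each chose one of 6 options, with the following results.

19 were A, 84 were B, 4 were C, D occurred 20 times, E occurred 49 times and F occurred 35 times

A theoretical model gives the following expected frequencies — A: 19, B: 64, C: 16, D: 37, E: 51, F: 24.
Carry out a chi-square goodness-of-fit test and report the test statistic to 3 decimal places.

28.181

cat         O        E   (O−E)²/E
A          19       19     0.0000
B          84       64     6.2500
C           4       16     9.0000
D          20       37     7.8108
E          49       51     0.0784
F          35       24     5.0417
Sum = 28.181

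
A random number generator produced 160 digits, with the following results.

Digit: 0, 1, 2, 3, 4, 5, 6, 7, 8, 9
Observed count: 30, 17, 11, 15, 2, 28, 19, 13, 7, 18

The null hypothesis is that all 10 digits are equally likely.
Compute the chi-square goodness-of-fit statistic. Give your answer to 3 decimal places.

Expected count for each of the 10 categories: 160/10 = 16.
0: (30 − 16)²/16 = 196/16 = 12.2500
1: (17 − 16)²/16 = 1/16 = 0.0625
2: (11 − 16)²/16 = 25/16 = 1.5625
3: (15 − 16)²/16 = 1/16 = 0.0625
4: (2 − 16)²/16 = 196/16 = 12.2500
5: (28 − 16)²/16 = 144/16 = 9.0000
6: (19 − 16)²/16 = 9/16 = 0.5625
7: (13 − 16)²/16 = 9/16 = 0.5625
8: (7 − 16)²/16 = 81/16 = 5.0625
9: (18 − 16)²/16 = 4/16 = 0.2500
Sum = 41.625

41.625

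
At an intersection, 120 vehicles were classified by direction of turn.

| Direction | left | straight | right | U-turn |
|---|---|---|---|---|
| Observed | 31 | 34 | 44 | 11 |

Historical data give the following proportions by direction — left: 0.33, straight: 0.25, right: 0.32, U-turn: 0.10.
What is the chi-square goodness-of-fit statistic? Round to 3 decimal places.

Expected counts E_i = n·p_i: 120×0.33 = 39.6, 120×0.25 = 30, 120×0.32 = 38.4, 120×0.10 = 12.
χ² = (31−39.6)²/39.6 + (34−30)²/30 + (44−38.4)²/38.4 + (11−12)²/12
   = 1.8677 + 0.5333 + 0.8167 + 0.0833
Sum = 3.301

3.301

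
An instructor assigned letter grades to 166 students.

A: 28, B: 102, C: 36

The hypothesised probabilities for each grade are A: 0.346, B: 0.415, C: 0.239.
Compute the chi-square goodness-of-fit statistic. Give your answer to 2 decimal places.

Expected counts E_i = n·p_i: 166×0.346 = 57.436, 166×0.415 = 68.89, 166×0.239 = 39.674.
A: (28 − 57.436)²/57.436 = 866.478096/57.436 = 15.086
B: (102 − 68.89)²/68.89 = 1096.2721/68.89 = 15.913
C: (36 − 39.674)²/39.674 = 13.498276/39.674 = 0.340
Sum = 31.34

31.34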